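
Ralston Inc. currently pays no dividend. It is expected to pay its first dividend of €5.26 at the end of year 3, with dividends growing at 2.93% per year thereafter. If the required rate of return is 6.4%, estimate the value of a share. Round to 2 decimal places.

Deferred-dividend DDM. At t=2 the remaining stream is a growing perpetuity with first payment D_3 = 5.26.
V_2 = D_3/(r−g) = 5.26/(0.064−0.0293) = 151.5850
P₀ = V_2/(1+r)^2 = 151.5850/(1+0.064)^2 = 133.8977

€133.90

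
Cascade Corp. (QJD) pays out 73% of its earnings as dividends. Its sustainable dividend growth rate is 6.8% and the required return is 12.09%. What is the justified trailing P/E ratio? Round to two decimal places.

Justified trailing P/E = b(1+g)/(r−g) = 0.73×(1+0.068)/(0.1209−0.068) = 14.7380

14.74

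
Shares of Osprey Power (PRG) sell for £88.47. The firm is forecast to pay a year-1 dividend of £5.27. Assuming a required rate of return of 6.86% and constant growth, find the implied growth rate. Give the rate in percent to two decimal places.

0.90%

From P₀ = D₁/(r − g), the implied growth is g = r − D₁/P₀.
g = 0.0686 − 5.27/88.47 = 0.0686 − 0.05957 = 0.00903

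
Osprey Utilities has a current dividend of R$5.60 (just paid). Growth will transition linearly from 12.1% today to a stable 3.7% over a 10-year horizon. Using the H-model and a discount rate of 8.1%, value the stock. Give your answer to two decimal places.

H-model: P₀ = D₀[(1+g_L) + H(g_S−g_L)]/(r−g_L), with H = 10/2 = 5.
P₀ = 5.60 × [(1+0.037) + 5×(0.121−0.037)] / (0.081−0.037)
   = 5.60 × 1.4570 / 0.044 = 185.4364

R$185.44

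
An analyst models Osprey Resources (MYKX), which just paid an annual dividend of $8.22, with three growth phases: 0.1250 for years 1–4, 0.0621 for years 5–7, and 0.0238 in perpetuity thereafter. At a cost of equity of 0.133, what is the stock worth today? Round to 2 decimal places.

Three-stage DDM. Project D₁…D_7; terminal Gordon value at t=7 with g = 0.0238; discount at r = 0.133.
D_1 = 9.2475
D_2 = 10.4034
D_3 = 11.7039
D_4 = 13.1669
D_5 = 13.9845
D_6 = 14.8530
D_7 = 15.7753
TV_7 = 16.1508/(0.133−0.0238) = 147.9008
P₀ = Σ Dₜ/(1+r)ᵗ + TV_7/(1+r)^7 = 115.1085

$115.11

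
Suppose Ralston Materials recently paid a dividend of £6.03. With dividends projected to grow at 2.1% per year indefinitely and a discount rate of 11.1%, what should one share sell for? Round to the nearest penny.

Gordon growth model: P₀ = D₁/(r − g). D₁ = 6.03 × (1 + 0.021) = 6.1566.
P₀ = 6.1566 / (0.111 − 0.021) = 6.1566 / 0.09 = 68.4070

£68.41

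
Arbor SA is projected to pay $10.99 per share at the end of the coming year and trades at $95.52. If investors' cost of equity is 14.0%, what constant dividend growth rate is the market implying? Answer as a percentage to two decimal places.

2.49%

From P₀ = D₁/(r − g), the implied growth is g = r − D₁/P₀.
g = 0.14 − 10.99/95.52 = 0.14 − 0.11505 = 0.02495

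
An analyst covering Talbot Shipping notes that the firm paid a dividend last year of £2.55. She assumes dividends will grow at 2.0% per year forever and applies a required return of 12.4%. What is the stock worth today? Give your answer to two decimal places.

£25.01

Gordon growth model: P₀ = D₁/(r − g). D₁ = 2.55 × (1 + 0.02) = 2.6010.
P₀ = 2.6010 / (0.124 − 0.02) = 2.6010 / 0.104 = 25.0096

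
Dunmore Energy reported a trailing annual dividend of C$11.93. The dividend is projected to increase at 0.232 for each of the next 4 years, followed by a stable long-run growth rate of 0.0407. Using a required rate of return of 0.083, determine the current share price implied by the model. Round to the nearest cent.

C$558.09

Two-stage DDM. Project D₁…D_4 at 0.232, terminal growth 0.0407, discount at r = 0.083.
D_1 = 14.6978
D_2 = 18.1076
D_3 = 22.3086
D_4 = 27.4842
Terminal value at t=4: TV = D_5/(r−g) = 28.6028/(0.083−0.0407) = 676.1896
P₀ = 14.6978/(1+0.083)^1 + 18.1076/(1+0.083)^2 + 22.3086/(1+0.083)^3 + 27.4842/(1+0.083)^4 + 676.1896/(1+0.083)^4 = 558.0864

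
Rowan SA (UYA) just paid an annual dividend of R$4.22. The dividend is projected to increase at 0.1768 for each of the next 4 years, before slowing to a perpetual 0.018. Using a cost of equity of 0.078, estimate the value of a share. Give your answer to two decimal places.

R$122.80

Two-stage DDM. Project D₁…D_4 at 0.1768, terminal growth 0.018, discount at r = 0.078.
D_1 = 4.9661
D_2 = 5.8441
D_3 = 6.8773
D_4 = 8.0933
Terminal value at t=4: TV = D_5/(r−g) = 8.2389/(0.078−0.018) = 137.3155
P₀ = 4.9661/(1+0.078)^1 + 5.8441/(1+0.078)^2 + 6.8773/(1+0.078)^3 + 8.0933/(1+0.078)^4 + 137.3155/(1+0.078)^4 = 122.8008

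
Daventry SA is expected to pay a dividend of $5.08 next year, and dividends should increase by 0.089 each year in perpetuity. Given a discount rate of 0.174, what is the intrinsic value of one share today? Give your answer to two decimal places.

Gordon growth model: P₀ = D₁/(r − g), with D₁ = 5.08 given directly.
P₀ = 5.0800 / (0.174 − 0.089) = 5.0800 / 0.085 = 59.7647

$59.76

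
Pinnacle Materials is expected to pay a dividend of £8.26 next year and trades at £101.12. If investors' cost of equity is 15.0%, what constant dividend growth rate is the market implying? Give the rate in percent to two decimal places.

From P₀ = D₁/(r − g), the implied growth is g = r − D₁/P₀.
g = 0.15 − 8.26/101.12 = 0.15 − 0.08169 = 0.06831

6.83%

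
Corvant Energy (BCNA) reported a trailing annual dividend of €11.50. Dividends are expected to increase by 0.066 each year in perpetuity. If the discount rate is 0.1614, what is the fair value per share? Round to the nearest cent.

€128.50

Gordon growth model: P₀ = D₁/(r − g). D₁ = 11.50 × (1 + 0.066) = 12.2590.
P₀ = 12.2590 / (0.1614 − 0.066) = 12.2590 / 0.0954 = 128.5010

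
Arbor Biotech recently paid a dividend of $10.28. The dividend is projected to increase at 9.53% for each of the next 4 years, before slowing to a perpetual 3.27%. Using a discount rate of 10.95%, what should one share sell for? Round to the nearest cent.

Two-stage DDM. Project D₁…D_4 at 0.0953, terminal growth 0.0327, discount at r = 0.1095.
D_1 = 11.2597
D_2 = 12.3327
D_3 = 13.5080
D_4 = 14.7954
Terminal value at t=4: TV = D_5/(r−g) = 15.2792/(0.1095−0.0327) = 198.9475
P₀ = 11.2597/(1+0.1095)^1 + 12.3327/(1+0.1095)^2 + 13.5080/(1+0.1095)^3 + 14.7954/(1+0.1095)^4 + 198.9475/(1+0.1095)^4 = 171.1103

$171.11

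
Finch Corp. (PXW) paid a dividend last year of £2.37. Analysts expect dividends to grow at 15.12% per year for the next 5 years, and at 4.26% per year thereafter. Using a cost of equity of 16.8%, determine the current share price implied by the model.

£29.68

Two-stage DDM. Project D₁…D_5 at 0.1512, terminal growth 0.0426, discount at r = 0.168.
D_1 = 2.7283
D_2 = 3.1409
D_3 = 3.6158
D_4 = 4.1625
D_5 = 4.7918
Terminal value at t=5: TV = D_6/(r−g) = 4.9960/(0.168−0.0426) = 39.8403
P₀ = 2.7283/(1+0.168)^1 + 3.1409/(1+0.168)^2 + 3.6158/(1+0.168)^3 + 4.1625/(1+0.168)^4 + 4.7918/(1+0.168)^5 + 39.8403/(1+0.168)^5 = 29.6761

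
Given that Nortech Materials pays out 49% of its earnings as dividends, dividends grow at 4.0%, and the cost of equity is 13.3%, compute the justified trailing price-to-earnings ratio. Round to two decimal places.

5.48

Justified trailing P/E = b(1+g)/(r−g) = 0.49×(1+0.04)/(0.133−0.04) = 5.4796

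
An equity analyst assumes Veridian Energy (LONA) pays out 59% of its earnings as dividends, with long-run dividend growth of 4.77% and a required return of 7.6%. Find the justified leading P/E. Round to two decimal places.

20.85

Justified leading P/E = b/(r−g) = 0.59/(0.076−0.0477) = 20.8481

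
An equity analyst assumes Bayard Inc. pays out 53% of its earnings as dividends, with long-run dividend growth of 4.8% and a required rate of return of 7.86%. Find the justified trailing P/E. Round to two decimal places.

Justified trailing P/E = b(1+g)/(r−g) = 0.53×(1+0.048)/(0.0786−0.048) = 18.1516

18.15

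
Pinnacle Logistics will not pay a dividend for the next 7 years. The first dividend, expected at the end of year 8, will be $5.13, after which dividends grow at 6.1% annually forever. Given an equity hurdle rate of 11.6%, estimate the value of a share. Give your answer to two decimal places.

Deferred-dividend DDM. At t=7 the remaining stream is a growing perpetuity with first payment D_8 = 5.13.
V_7 = D_8/(r−g) = 5.13/(0.116−0.061) = 93.2727
P₀ = V_7/(1+r)^7 = 93.2727/(1+0.116)^7 = 43.2619

$43.26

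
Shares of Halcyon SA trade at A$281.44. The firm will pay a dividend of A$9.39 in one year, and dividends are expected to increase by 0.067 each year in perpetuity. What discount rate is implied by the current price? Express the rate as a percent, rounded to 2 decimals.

Rearranging the constant-growth DDM: r = D₁/P₀ + g.
r = 9.3900 / 281.44 + 0.067 = 0.03336 + 0.067 = 0.10036

10.04%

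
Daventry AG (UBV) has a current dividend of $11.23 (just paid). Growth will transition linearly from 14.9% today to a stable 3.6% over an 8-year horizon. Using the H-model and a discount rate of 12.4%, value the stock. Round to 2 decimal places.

H-model: P₀ = D₀[(1+g_L) + H(g_S−g_L)]/(r−g_L), with H = 8/2 = 4.
P₀ = 11.23 × [(1+0.036) + 4×(0.149−0.036)] / (0.124−0.036)
   = 11.23 × 1.4880 / 0.088 = 189.8891

$189.89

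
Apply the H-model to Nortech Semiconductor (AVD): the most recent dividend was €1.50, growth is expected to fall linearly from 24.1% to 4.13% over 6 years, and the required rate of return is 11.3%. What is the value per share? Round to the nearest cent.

H-model: P₀ = D₀[(1+g_L) + H(g_S−g_L)]/(r−g_L), with H = 6/2 = 3.
P₀ = 1.50 × [(1+0.0413) + 3×(0.241−0.0413)] / (0.113−0.0413)
   = 1.50 × 1.6404 / 0.0717 = 34.3180

€34.32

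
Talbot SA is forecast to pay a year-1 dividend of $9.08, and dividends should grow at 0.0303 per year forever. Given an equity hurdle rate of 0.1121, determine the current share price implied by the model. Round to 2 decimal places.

Gordon growth model: P₀ = D₁/(r − g), with D₁ = 9.08 given directly.
P₀ = 9.0800 / (0.1121 − 0.0303) = 9.0800 / 0.0818 = 111.0024

$111.00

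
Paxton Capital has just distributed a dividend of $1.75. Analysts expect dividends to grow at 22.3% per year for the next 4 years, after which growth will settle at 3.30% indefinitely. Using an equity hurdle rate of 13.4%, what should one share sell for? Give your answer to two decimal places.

Two-stage DDM. Project D₁…D_4 at 0.223, terminal growth 0.033, discount at r = 0.134.
D_1 = 2.1402
D_2 = 2.6175
D_3 = 3.2012
D_4 = 3.9151
Terminal value at t=4: TV = D_5/(r−g) = 4.0443/(0.134−0.033) = 40.0427
P₀ = 2.1402/(1+0.134)^1 + 2.6175/(1+0.134)^2 + 3.2012/(1+0.134)^3 + 3.9151/(1+0.134)^4 + 40.0427/(1+0.134)^4 = 32.6998

$32.70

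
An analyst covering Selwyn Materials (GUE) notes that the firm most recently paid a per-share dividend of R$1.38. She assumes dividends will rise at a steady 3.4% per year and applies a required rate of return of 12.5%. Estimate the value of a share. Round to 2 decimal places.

Gordon growth model: P₀ = D₁/(r − g). D₁ = 1.38 × (1 + 0.034) = 1.4269.
P₀ = 1.4269 / (0.125 − 0.034) = 1.4269 / 0.091 = 15.6804

R$15.68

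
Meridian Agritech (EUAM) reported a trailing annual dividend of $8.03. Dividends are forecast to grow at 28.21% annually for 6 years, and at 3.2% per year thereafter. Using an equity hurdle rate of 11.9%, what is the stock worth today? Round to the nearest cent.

$295.17

Two-stage DDM. Project D₁…D_6 at 0.2821, terminal growth 0.032, discount at r = 0.119.
D_1 = 10.2953
D_2 = 13.1996
D_3 = 16.9232
D_4 = 21.6972
D_5 = 27.8179
D_6 = 35.6654
Terminal value at t=6: TV = D_7/(r−g) = 36.8067/(0.119−0.032) = 423.0653
P₀ = 10.2953/(1+0.119)^1 + 13.1996/(1+0.119)^2 + 16.9232/(1+0.119)^3 + 21.6972/(1+0.119)^4 + 27.8179/(1+0.119)^5 + 35.6654/(1+0.119)^6 + 423.0653/(1+0.119)^6 = 295.1695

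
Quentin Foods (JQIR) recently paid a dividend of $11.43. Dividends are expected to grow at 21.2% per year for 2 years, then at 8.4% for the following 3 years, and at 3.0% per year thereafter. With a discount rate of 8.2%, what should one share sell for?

Three-stage DDM. Project D₁…D_5; terminal Gordon value at t=5 with g = 0.03; discount at r = 0.082.
D_1 = 13.8532
D_2 = 16.7900
D_3 = 18.2004
D_4 = 19.7292
D_5 = 21.3865
TV_5 = 22.0281/(0.082−0.03) = 423.6168
P₀ = Σ Dₜ/(1+r)ᵗ + TV_5/(1+r)^5 = 355.9806

$355.98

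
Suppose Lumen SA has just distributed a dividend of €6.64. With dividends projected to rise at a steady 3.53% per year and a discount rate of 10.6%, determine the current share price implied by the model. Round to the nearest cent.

Gordon growth model: P₀ = D₁/(r − g). D₁ = 6.64 × (1 + 0.0353) = 6.8744.
P₀ = 6.8744 / (0.106 − 0.0353) = 6.8744 / 0.0707 = 97.2333

€97.23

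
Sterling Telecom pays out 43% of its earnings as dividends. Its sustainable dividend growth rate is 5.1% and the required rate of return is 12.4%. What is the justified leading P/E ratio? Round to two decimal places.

Justified leading P/E = b/(r−g) = 0.43/(0.124−0.051) = 5.8904

5.89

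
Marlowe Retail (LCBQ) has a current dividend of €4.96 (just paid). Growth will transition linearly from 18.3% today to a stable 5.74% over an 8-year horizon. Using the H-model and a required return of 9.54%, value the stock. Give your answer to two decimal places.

H-model: P₀ = D₀[(1+g_L) + H(g_S−g_L)]/(r−g_L), with H = 8/2 = 4.
P₀ = 4.96 × [(1+0.0574) + 4×(0.183−0.0574)] / (0.0954−0.0574)
   = 4.96 × 1.5598 / 0.038 = 203.5949

€203.59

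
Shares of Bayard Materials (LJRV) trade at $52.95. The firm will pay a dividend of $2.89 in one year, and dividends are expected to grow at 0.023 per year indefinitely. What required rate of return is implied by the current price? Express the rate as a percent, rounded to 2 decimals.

Rearranging the constant-growth DDM: r = D₁/P₀ + g.
r = 2.8900 / 52.95 + 0.023 = 0.05458 + 0.023 = 0.07758

7.76%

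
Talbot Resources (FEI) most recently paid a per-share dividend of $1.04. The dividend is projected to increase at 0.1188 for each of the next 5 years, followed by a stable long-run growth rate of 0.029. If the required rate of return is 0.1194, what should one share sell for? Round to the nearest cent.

Two-stage DDM. Project D₁…D_5 at 0.1188, terminal growth 0.029, discount at r = 0.1194.
D_1 = 1.1636
D_2 = 1.3018
D_3 = 1.4564
D_4 = 1.6295
D_5 = 1.8230
Terminal value at t=5: TV = D_6/(r−g) = 1.8759/(0.1194−0.029) = 20.7512
P₀ = 1.1636/(1+0.1194)^1 + 1.3018/(1+0.1194)^2 + 1.4564/(1+0.1194)^3 + 1.6295/(1+0.1194)^4 + 1.8230/(1+0.1194)^5 + 20.7512/(1+0.1194)^5 = 16.9980

$17.00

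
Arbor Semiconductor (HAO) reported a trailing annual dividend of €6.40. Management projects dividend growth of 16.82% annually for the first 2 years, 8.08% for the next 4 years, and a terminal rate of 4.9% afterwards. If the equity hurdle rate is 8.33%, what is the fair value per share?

€269.46

Three-stage DDM. Project D₁…D_6; terminal Gordon value at t=6 with g = 0.049; discount at r = 0.0833.
D_1 = 7.4765
D_2 = 8.7340
D_3 = 9.4397
D_4 = 10.2025
D_5 = 11.0268
D_6 = 11.9178
TV_6 = 12.5018/(0.0833−0.049) = 364.4828
P₀ = Σ Dₜ/(1+r)ᵗ + TV_6/(1+r)^6 = 269.4623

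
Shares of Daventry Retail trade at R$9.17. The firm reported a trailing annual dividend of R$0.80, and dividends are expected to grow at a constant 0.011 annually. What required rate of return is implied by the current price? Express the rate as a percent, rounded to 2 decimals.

Rearranging the constant-growth DDM: r = D₁/P₀ + g.
D₁ = 0.80 × (1 + 0.011) = 0.8088.
r = 0.8088 / 9.17 + 0.011 = 0.08820 + 0.011 = 0.09920

9.92%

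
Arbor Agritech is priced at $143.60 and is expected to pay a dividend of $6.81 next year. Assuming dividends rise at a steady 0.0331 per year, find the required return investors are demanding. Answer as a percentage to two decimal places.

Rearranging the constant-growth DDM: r = D₁/P₀ + g.
r = 6.8100 / 143.60 + 0.0331 = 0.04742 + 0.0331 = 0.08052

8.05%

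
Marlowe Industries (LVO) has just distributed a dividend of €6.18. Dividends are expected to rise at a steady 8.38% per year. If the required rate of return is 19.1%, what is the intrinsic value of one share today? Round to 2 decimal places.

Gordon growth model: P₀ = D₁/(r − g). D₁ = 6.18 × (1 + 0.0838) = 6.6979.
P₀ = 6.6979 / (0.191 − 0.0838) = 6.6979 / 0.1072 = 62.4803

€62.48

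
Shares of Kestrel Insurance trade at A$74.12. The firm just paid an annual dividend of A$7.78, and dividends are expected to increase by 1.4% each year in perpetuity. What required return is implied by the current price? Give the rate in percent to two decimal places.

12.04%

Rearranging the constant-growth DDM: r = D₁/P₀ + g.
D₁ = 7.78 × (1 + 0.014) = 7.8889.
r = 7.8889 / 74.12 + 0.014 = 0.10643 + 0.014 = 0.12043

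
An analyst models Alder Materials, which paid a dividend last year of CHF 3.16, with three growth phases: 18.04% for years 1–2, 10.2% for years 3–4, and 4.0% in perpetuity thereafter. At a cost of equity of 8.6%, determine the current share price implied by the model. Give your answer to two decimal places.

CHF 101.71

Three-stage DDM. Project D₁…D_4; terminal Gordon value at t=4 with g = 0.04; discount at r = 0.086.
D_1 = 3.7301
D_2 = 4.4030
D_3 = 4.8521
D_4 = 5.3470
TV_4 = 5.5609/(0.086−0.04) = 120.8883
P₀ = Σ Dₜ/(1+r)ᵗ + TV_4/(1+r)^4 = 101.7092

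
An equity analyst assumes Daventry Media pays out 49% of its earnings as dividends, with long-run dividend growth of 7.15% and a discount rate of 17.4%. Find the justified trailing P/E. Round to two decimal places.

Justified trailing P/E = b(1+g)/(r−g) = 0.49×(1+0.0715)/(0.174−0.0715) = 5.1223

5.12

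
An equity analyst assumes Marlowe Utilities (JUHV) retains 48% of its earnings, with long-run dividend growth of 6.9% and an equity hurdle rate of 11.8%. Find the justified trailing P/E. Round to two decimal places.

Payout ratio b = 1 − 0.48 = 0.52.
Justified trailing P/E = b(1+g)/(r−g) = 0.52×(1+0.069)/(0.118−0.069) = 11.3445

11.34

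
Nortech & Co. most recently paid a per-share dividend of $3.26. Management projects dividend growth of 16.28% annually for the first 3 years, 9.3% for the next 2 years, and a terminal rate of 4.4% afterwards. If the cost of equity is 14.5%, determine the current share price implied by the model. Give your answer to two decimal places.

Three-stage DDM. Project D₁…D_5; terminal Gordon value at t=5 with g = 0.044; discount at r = 0.145.
D_1 = 3.7907
D_2 = 4.4079
D_3 = 5.1255
D_4 = 5.6021
D_5 = 6.1231
TV_5 = 6.3925/(0.145−0.044) = 63.2925
P₀ = Σ Dₜ/(1+r)ᵗ + TV_5/(1+r)^5 = 48.6186

$48.62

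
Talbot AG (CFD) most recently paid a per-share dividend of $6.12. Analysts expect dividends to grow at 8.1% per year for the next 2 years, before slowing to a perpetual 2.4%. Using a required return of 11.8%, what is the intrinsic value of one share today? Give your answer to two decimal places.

Two-stage DDM. Project D₁…D_2 at 0.081, terminal growth 0.024, discount at r = 0.118.
D_1 = 6.6157
D_2 = 7.1516
Terminal value at t=2: TV = D_3/(r−g) = 7.3232/(0.118−0.024) = 77.9067
P₀ = 6.6157/(1+0.118)^1 + 7.1516/(1+0.118)^2 + 77.9067/(1+0.118)^2 = 73.9682

$73.97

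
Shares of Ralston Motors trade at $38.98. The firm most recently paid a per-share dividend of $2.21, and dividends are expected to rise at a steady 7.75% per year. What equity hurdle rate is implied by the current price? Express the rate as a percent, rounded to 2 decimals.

13.86%

Rearranging the constant-growth DDM: r = D₁/P₀ + g.
D₁ = 2.21 × (1 + 0.0775) = 2.3813.
r = 2.3813 / 38.98 + 0.0775 = 0.06109 + 0.0775 = 0.13859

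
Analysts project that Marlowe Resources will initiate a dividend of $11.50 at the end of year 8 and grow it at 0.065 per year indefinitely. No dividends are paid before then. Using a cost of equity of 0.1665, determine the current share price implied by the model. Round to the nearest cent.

Deferred-dividend DDM. At t=7 the remaining stream is a growing perpetuity with first payment D_8 = 11.50.
V_7 = D_8/(r−g) = 11.50/(0.1665−0.065) = 113.3005
P₀ = V_7/(1+r)^7 = 113.3005/(1+0.1665)^7 = 38.5513

$38.55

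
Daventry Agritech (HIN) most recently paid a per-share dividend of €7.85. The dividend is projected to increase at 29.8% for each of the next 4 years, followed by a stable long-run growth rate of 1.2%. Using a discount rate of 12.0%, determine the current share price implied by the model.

€178.72

Two-stage DDM. Project D₁…D_4 at 0.298, terminal growth 0.012, discount at r = 0.12.
D_1 = 10.1893
D_2 = 13.2257
D_3 = 17.1670
D_4 = 22.2827
Terminal value at t=4: TV = D_5/(r−g) = 22.5501/(0.12−0.012) = 208.7974
P₀ = 10.1893/(1+0.12)^1 + 13.2257/(1+0.12)^2 + 17.1670/(1+0.12)^3 + 22.2827/(1+0.12)^4 + 208.7974/(1+0.12)^4 = 178.7158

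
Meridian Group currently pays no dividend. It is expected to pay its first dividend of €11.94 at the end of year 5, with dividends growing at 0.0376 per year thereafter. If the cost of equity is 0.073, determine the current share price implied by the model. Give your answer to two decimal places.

Deferred-dividend DDM. At t=4 the remaining stream is a growing perpetuity with first payment D_5 = 11.94.
V_4 = D_5/(r−g) = 11.94/(0.073−0.0376) = 337.2881
P₀ = V_4/(1+r)^4 = 337.2881/(1+0.073)^4 = 254.4498

€254.45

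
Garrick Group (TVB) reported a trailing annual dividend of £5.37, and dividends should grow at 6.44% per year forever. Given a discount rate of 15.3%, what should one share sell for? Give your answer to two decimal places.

Gordon growth model: P₀ = D₁/(r − g). D₁ = 5.37 × (1 + 0.0644) = 5.7158.
P₀ = 5.7158 / (0.153 − 0.0644) = 5.7158 / 0.0886 = 64.5127

£64.51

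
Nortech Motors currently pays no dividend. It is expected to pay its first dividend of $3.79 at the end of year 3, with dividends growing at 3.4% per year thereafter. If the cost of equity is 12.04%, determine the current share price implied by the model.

$34.94

Deferred-dividend DDM. At t=2 the remaining stream is a growing perpetuity with first payment D_3 = 3.79.
V_2 = D_3/(r−g) = 3.79/(0.1204−0.034) = 43.8657
P₀ = V_2/(1+r)^2 = 43.8657/(1+0.1204)^2 = 34.9445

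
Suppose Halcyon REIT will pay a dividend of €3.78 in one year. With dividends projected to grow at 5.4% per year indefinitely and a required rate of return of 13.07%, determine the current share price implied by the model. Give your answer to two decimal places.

Gordon growth model: P₀ = D₁/(r − g), with D₁ = 3.78 given directly.
P₀ = 3.7800 / (0.1307 − 0.054) = 3.7800 / 0.0767 = 49.2829

€49.28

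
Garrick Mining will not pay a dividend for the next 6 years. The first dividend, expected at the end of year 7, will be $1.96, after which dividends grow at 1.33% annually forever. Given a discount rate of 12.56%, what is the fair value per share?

Deferred-dividend DDM. At t=6 the remaining stream is a growing perpetuity with first payment D_7 = 1.96.
V_6 = D_7/(r−g) = 1.96/(0.1256−0.0133) = 17.4533
P₀ = V_6/(1+r)^6 = 17.4533/(1+0.1256)^6 = 8.5817

$8.58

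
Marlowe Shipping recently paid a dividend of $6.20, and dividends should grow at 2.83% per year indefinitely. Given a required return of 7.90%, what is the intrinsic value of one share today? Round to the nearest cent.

Gordon growth model: P₀ = D₁/(r − g). D₁ = 6.20 × (1 + 0.0283) = 6.3755.
P₀ = 6.3755 / (0.079 − 0.0283) = 6.3755 / 0.0507 = 125.7487

$125.75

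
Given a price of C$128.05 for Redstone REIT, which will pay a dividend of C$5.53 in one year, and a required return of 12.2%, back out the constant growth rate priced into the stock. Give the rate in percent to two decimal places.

From P₀ = D₁/(r − g), the implied growth is g = r − D₁/P₀.
g = 0.122 − 5.53/128.05 = 0.122 − 0.04319 = 0.07881

7.88%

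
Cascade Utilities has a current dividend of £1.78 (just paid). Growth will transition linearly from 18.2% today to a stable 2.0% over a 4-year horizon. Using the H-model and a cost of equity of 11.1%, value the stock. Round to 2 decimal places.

H-model: P₀ = D₀[(1+g_L) + H(g_S−g_L)]/(r−g_L), with H = 4/2 = 2.
P₀ = 1.78 × [(1+0.02) + 2×(0.182−0.02)] / (0.111−0.02)
   = 1.78 × 1.3440 / 0.091 = 26.2892

£26.29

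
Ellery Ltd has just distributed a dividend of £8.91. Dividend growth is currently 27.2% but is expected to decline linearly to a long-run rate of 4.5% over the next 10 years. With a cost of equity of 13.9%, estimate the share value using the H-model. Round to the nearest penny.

£206.64

H-model: P₀ = D₀[(1+g_L) + H(g_S−g_L)]/(r−g_L), with H = 10/2 = 5.
P₀ = 8.91 × [(1+0.045) + 5×(0.272−0.045)] / (0.139−0.045)
   = 8.91 × 2.1800 / 0.094 = 206.6362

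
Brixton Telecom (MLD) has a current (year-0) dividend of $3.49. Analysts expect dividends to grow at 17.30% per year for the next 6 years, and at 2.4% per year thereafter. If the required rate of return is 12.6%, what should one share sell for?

Two-stage DDM. Project D₁…D_6 at 0.173, terminal growth 0.024, discount at r = 0.126.
D_1 = 4.0938
D_2 = 4.8020
D_3 = 5.6327
D_4 = 6.6072
D_5 = 7.7502
D_6 = 9.0910
Terminal value at t=6: TV = D_7/(r−g) = 9.3092/(0.126−0.024) = 91.2669
P₀ = 4.0938/(1+0.126)^1 + 4.8020/(1+0.126)^2 + 5.6327/(1+0.126)^3 + 6.6072/(1+0.126)^4 + 7.7502/(1+0.126)^5 + 9.0910/(1+0.126)^6 + 91.2669/(1+0.126)^6 = 69.0010

$69.00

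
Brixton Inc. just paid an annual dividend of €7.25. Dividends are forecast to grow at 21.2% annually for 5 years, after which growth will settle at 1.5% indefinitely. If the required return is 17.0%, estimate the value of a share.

€96.98

Two-stage DDM. Project D₁…D_5 at 0.212, terminal growth 0.015, discount at r = 0.17.
D_1 = 8.7870
D_2 = 10.6498
D_3 = 12.9076
D_4 = 15.6440
D_5 = 18.9606
Terminal value at t=5: TV = D_6/(r−g) = 19.2450/(0.17−0.015) = 124.1611
P₀ = 8.7870/(1+0.17)^1 + 10.6498/(1+0.17)^2 + 12.9076/(1+0.17)^3 + 15.6440/(1+0.17)^4 + 18.9606/(1+0.17)^5 + 124.1611/(1+0.17)^5 = 96.9770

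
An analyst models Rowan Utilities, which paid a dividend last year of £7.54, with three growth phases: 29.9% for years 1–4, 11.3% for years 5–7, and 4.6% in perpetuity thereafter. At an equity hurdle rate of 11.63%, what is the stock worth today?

£289.82

Three-stage DDM. Project D₁…D_7; terminal Gordon value at t=7 with g = 0.046; discount at r = 0.1163.
D_1 = 9.7945
D_2 = 12.7230
D_3 = 16.5272
D_4 = 21.4688
D_5 = 23.8948
D_6 = 26.5949
D_7 = 29.6001
TV_7 = 30.9617/(0.1163−0.046) = 440.4228
P₀ = Σ Dₜ/(1+r)ᵗ + TV_7/(1+r)^7 = 289.8163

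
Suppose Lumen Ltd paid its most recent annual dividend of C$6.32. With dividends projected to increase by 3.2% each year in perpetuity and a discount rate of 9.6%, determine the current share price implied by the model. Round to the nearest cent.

Gordon growth model: P₀ = D₁/(r − g). D₁ = 6.32 × (1 + 0.032) = 6.5222.
P₀ = 6.5222 / (0.096 − 0.032) = 6.5222 / 0.064 = 101.9100

C$101.91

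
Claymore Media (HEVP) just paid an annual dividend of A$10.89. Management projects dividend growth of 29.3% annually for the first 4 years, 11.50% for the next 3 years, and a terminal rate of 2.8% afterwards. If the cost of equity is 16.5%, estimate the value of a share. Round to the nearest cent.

A$211.05

Three-stage DDM. Project D₁…D_7; terminal Gordon value at t=7 with g = 0.028; discount at r = 0.165.
D_1 = 14.0808
D_2 = 18.2064
D_3 = 23.5409
D_4 = 30.4384
D_5 = 33.9388
D_6 = 37.8418
D_7 = 42.1936
TV_7 = 43.3750/(0.165−0.028) = 316.6060
P₀ = Σ Dₜ/(1+r)ᵗ + TV_7/(1+r)^7 = 211.0531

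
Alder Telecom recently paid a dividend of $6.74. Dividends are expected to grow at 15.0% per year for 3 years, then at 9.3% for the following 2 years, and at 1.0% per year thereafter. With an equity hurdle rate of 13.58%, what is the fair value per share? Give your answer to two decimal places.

$85.96

Three-stage DDM. Project D₁…D_5; terminal Gordon value at t=5 with g = 0.01; discount at r = 0.1358.
D_1 = 7.7510
D_2 = 8.9136
D_3 = 10.2507
D_4 = 11.2040
D_5 = 12.2460
TV_5 = 12.3684/(0.1358−0.01) = 98.3183
P₀ = Σ Dₜ/(1+r)ᵗ + TV_5/(1+r)^5 = 85.9554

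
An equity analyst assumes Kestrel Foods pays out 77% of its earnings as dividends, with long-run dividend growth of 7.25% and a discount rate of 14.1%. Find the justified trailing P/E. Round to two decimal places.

12.06

Justified trailing P/E = b(1+g)/(r−g) = 0.77×(1+0.0725)/(0.141−0.0725) = 12.0558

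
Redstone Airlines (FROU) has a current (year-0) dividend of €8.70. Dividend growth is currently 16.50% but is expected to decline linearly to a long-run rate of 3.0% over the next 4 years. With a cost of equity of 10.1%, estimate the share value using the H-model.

€159.30

H-model: P₀ = D₀[(1+g_L) + H(g_S−g_L)]/(r−g_L), with H = 4/2 = 2.
P₀ = 8.70 × [(1+0.03) + 2×(0.165−0.03)] / (0.101−0.03)
   = 8.70 × 1.3000 / 0.071 = 159.2958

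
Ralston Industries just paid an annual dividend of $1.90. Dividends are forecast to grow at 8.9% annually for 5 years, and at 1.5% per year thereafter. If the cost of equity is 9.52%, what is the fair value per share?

Two-stage DDM. Project D₁…D_5 at 0.089, terminal growth 0.015, discount at r = 0.0952.
D_1 = 2.0691
D_2 = 2.2532
D_3 = 2.4538
D_4 = 2.6722
D_5 = 2.9100
Terminal value at t=5: TV = D_6/(r−g) = 2.9537/(0.0952−0.015) = 36.8286
P₀ = 2.0691/(1+0.0952)^1 + 2.2532/(1+0.0952)^2 + 2.4538/(1+0.0952)^3 + 2.6722/(1+0.0952)^4 + 2.9100/(1+0.0952)^5 + 36.8286/(1+0.0952)^5 = 32.7130

$32.71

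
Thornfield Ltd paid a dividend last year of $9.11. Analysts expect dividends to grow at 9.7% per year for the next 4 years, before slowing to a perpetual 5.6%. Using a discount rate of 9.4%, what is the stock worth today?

Two-stage DDM. Project D₁…D_4 at 0.097, terminal growth 0.056, discount at r = 0.094.
D_1 = 9.9937
D_2 = 10.9631
D_3 = 12.0265
D_4 = 13.1930
Terminal value at t=4: TV = D_5/(r−g) = 13.9319/(0.094−0.056) = 366.6276
P₀ = 9.9937/(1+0.094)^1 + 10.9631/(1+0.094)^2 + 12.0265/(1+0.094)^3 + 13.1930/(1+0.094)^4 + 366.6276/(1+0.094)^4 = 292.6410

$292.64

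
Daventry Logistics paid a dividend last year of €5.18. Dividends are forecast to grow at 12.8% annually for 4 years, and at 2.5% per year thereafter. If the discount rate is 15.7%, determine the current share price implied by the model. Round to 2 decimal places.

Two-stage DDM. Project D₁…D_4 at 0.128, terminal growth 0.025, discount at r = 0.157.
D_1 = 5.8430
D_2 = 6.5909
D_3 = 7.4346
D_4 = 8.3862
Terminal value at t=4: TV = D_5/(r−g) = 8.5959/(0.157−0.025) = 65.1203
P₀ = 5.8430/(1+0.157)^1 + 6.5909/(1+0.157)^2 + 7.4346/(1+0.157)^3 + 8.3862/(1+0.157)^4 + 65.1203/(1+0.157)^4 = 55.7936

€55.79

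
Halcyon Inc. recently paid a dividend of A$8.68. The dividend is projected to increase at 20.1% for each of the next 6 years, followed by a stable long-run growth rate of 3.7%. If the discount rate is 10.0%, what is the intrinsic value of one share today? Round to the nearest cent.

A$313.65

Two-stage DDM. Project D₁…D_6 at 0.201, terminal growth 0.037, discount at r = 0.1.
D_1 = 10.4247
D_2 = 12.5200
D_3 = 15.0366
D_4 = 18.0589
D_5 = 21.6888
D_6 = 26.0482
Terminal value at t=6: TV = D_7/(r−g) = 27.0120/(0.1−0.037) = 428.7617
P₀ = 10.4247/(1+0.1)^1 + 12.5200/(1+0.1)^2 + 15.0366/(1+0.1)^3 + 18.0589/(1+0.1)^4 + 21.6888/(1+0.1)^5 + 26.0482/(1+0.1)^6 + 428.7617/(1+0.1)^6 = 313.6511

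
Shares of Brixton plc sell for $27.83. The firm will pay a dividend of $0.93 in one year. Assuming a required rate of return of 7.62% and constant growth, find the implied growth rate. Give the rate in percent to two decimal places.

4.28%

From P₀ = D₁/(r − g), the implied growth is g = r − D₁/P₀.
g = 0.0762 − 0.93/27.83 = 0.0762 − 0.03342 = 0.04278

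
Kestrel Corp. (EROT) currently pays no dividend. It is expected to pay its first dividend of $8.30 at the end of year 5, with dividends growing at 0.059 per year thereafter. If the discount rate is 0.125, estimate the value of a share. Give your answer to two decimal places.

$78.51

Deferred-dividend DDM. At t=4 the remaining stream is a growing perpetuity with first payment D_5 = 8.30.
V_4 = D_5/(r−g) = 8.30/(0.125−0.059) = 125.7576
P₀ = V_4/(1+r)^4 = 125.7576/(1+0.125)^4 = 78.5098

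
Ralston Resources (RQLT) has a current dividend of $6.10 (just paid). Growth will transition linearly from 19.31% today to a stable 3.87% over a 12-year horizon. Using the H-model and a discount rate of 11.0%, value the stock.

H-model: P₀ = D₀[(1+g_L) + H(g_S−g_L)]/(r−g_L), with H = 12/2 = 6.
P₀ = 6.10 × [(1+0.0387) + 6×(0.1931−0.0387)] / (0.11−0.0387)
   = 6.10 × 1.9651 / 0.0713 = 168.1222

$168.12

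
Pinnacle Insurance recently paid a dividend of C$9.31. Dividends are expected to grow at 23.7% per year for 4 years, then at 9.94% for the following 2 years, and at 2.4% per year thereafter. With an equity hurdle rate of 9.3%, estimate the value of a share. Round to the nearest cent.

Three-stage DDM. Project D₁…D_6; terminal Gordon value at t=6 with g = 0.024; discount at r = 0.093.
D_1 = 11.5165
D_2 = 14.2459
D_3 = 17.6221
D_4 = 21.7986
D_5 = 23.9654
D_6 = 26.3475
TV_6 = 26.9799/(0.093−0.024) = 391.0127
P₀ = Σ Dₜ/(1+r)ᵗ + TV_6/(1+r)^6 = 311.3821

C$311.38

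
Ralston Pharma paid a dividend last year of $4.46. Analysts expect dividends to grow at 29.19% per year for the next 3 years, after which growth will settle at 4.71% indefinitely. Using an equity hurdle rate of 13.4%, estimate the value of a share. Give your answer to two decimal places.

$96.92

Two-stage DDM. Project D₁…D_3 at 0.2919, terminal growth 0.0471, discount at r = 0.134.
D_1 = 5.7619
D_2 = 7.4438
D_3 = 9.6166
Terminal value at t=3: TV = D_4/(r−g) = 10.0695/(0.134−0.0471) = 115.8751
P₀ = 5.7619/(1+0.134)^1 + 7.4438/(1+0.134)^2 + 9.6166/(1+0.134)^3 + 115.8751/(1+0.134)^3 = 96.9244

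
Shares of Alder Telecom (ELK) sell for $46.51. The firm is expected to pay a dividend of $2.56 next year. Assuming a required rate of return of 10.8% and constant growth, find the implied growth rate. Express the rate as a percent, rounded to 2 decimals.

5.30%

From P₀ = D₁/(r − g), the implied growth is g = r − D₁/P₀.
g = 0.108 − 2.56/46.51 = 0.108 − 0.05504 = 0.05296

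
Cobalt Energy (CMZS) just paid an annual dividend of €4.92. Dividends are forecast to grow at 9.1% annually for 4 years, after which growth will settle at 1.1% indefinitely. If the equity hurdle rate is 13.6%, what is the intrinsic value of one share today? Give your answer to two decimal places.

€51.66

Two-stage DDM. Project D₁…D_4 at 0.091, terminal growth 0.011, discount at r = 0.136.
D_1 = 5.3677
D_2 = 5.8562
D_3 = 6.3891
D_4 = 6.9705
Terminal value at t=4: TV = D_5/(r−g) = 7.0472/(0.136−0.011) = 56.3774
P₀ = 5.3677/(1+0.136)^1 + 5.8562/(1+0.136)^2 + 6.3891/(1+0.136)^3 + 6.9705/(1+0.136)^4 + 56.3774/(1+0.136)^4 = 51.6593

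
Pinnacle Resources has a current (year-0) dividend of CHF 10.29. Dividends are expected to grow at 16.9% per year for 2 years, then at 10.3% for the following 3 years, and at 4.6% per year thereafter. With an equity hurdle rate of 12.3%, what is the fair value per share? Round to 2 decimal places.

Three-stage DDM. Project D₁…D_5; terminal Gordon value at t=5 with g = 0.046; discount at r = 0.123.
D_1 = 12.0290
D_2 = 14.0619
D_3 = 15.5103
D_4 = 17.1078
D_5 = 18.8700
TV_5 = 19.7380/(0.123−0.046) = 256.3374
P₀ = Σ Dₜ/(1+r)ᵗ + TV_5/(1+r)^5 = 197.6554

CHF 197.66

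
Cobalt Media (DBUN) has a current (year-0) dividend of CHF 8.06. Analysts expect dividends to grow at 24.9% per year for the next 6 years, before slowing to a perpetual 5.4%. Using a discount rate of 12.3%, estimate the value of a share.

CHF 304.36

Two-stage DDM. Project D₁…D_6 at 0.249, terminal growth 0.054, discount at r = 0.123.
D_1 = 10.0669
D_2 = 12.5736
D_3 = 15.7044
D_4 = 19.6148
D_5 = 24.4989
D_6 = 30.5992
Terminal value at t=6: TV = D_7/(r−g) = 32.2515/(0.123−0.054) = 467.4134
P₀ = 10.0669/(1+0.123)^1 + 12.5736/(1+0.123)^2 + 15.7044/(1+0.123)^3 + 19.6148/(1+0.123)^4 + 24.4989/(1+0.123)^5 + 30.5992/(1+0.123)^6 + 467.4134/(1+0.123)^6 = 304.3643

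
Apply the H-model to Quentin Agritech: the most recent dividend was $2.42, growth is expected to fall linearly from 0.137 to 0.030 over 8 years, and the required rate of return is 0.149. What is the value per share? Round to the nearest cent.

H-model: P₀ = D₀[(1+g_L) + H(g_S−g_L)]/(r−g_L), with H = 8/2 = 4.
P₀ = 2.42 × [(1+0.03) + 4×(0.137−0.03)] / (0.149−0.03)
   = 2.42 × 1.4580 / 0.119 = 29.6501

$29.65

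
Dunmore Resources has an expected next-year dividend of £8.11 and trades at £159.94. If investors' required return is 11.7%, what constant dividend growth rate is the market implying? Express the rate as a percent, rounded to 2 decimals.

From P₀ = D₁/(r − g), the implied growth is g = r − D₁/P₀.
g = 0.117 − 8.11/159.94 = 0.117 − 0.05071 = 0.06629

6.63%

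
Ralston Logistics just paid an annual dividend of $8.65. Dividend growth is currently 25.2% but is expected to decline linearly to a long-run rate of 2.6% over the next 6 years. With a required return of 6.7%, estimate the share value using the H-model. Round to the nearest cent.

H-model: P₀ = D₀[(1+g_L) + H(g_S−g_L)]/(r−g_L), with H = 6/2 = 3.
P₀ = 8.65 × [(1+0.026) + 3×(0.252−0.026)] / (0.067−0.026)
   = 8.65 × 1.7040 / 0.041 = 359.5024

$359.50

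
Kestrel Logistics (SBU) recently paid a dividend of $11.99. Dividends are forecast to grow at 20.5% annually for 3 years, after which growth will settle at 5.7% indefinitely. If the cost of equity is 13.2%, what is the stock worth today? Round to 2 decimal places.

$244.64

Two-stage DDM. Project D₁…D_3 at 0.205, terminal growth 0.057, discount at r = 0.132.
D_1 = 14.4480
D_2 = 17.4098
D_3 = 20.9788
Terminal value at t=3: TV = D_4/(r−g) = 22.1746/(0.132−0.057) = 295.6610
P₀ = 14.4480/(1+0.132)^1 + 17.4098/(1+0.132)^2 + 20.9788/(1+0.132)^3 + 295.6610/(1+0.132)^3 = 244.6356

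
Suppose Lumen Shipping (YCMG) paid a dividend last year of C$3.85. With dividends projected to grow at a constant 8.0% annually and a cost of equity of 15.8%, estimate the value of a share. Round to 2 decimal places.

Gordon growth model: P₀ = D₁/(r − g). D₁ = 3.85 × (1 + 0.08) = 4.1580.
P₀ = 4.1580 / (0.158 − 0.08) = 4.1580 / 0.078 = 53.3077

C$53.31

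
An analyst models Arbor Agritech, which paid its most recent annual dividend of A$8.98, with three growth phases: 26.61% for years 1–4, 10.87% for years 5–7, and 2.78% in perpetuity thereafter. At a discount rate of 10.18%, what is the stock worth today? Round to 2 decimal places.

A$320.61

Three-stage DDM. Project D₁…D_7; terminal Gordon value at t=7 with g = 0.0278; discount at r = 0.1018.
D_1 = 11.3696
D_2 = 14.3950
D_3 = 18.2255
D_4 = 23.0754
D_5 = 25.5836
D_6 = 28.3646
D_7 = 31.4478
TV_7 = 32.3221/(0.1018−0.0278) = 436.7847
P₀ = Σ Dₜ/(1+r)ᵗ + TV_7/(1+r)^7 = 320.6150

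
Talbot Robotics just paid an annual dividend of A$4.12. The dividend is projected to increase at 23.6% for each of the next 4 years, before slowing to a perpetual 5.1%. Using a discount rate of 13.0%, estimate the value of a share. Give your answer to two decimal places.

Two-stage DDM. Project D₁…D_4 at 0.236, terminal growth 0.051, discount at r = 0.13.
D_1 = 5.0923
D_2 = 6.2941
D_3 = 7.7795
D_4 = 9.6155
Terminal value at t=4: TV = D_5/(r−g) = 10.1059/(0.13−0.051) = 127.9224
P₀ = 5.0923/(1+0.13)^1 + 6.2941/(1+0.13)^2 + 7.7795/(1+0.13)^3 + 9.6155/(1+0.13)^4 + 127.9224/(1+0.13)^4 = 99.1819

A$99.18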